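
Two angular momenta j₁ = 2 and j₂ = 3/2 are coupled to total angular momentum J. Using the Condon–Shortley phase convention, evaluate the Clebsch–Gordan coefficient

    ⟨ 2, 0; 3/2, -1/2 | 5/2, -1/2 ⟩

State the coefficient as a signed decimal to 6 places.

√[6·1!3!2!/7! · 2!2!1!2!2!3!] = √(48/35)
  +(−1)^0/∏(0,1,2,1,1,1)! = 1/2  (running 1/2)
  +(−1)^1/∏(1,0,1,0,2,2)! = -1/4  (running 1/4)
⟨..|..⟩ = √(48/35)·(1/4) = +0.292770

+0.292770  (= +√(3/35))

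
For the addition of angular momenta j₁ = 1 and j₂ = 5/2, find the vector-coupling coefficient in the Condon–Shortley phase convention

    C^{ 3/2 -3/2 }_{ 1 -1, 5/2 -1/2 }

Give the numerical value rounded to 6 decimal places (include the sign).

+√(1/15) ≈ +0.258199

j₁+j₂−J=2  J+j₁−j₂=0  J−j₁+j₂=3  j₁+j₂+J+1=6
(j₁±m₁, j₂±m₂, J±M) = (0,2,2,3,0,3)
P² = 48/5
sum k=2..2:
  [2] +1/12 = 1/12
S = 1/12
C² = P²·S² = 1/15 ; C = +0.258199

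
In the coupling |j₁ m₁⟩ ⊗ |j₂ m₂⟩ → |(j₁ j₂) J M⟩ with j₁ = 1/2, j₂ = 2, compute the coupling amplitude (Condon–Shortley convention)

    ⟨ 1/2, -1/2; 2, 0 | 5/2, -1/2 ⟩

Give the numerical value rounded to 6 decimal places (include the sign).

+√(3/5) = +0.774597

√[6·0!1!4!/6! · 0!1!2!2!2!3!] = √(48/5)
  +(−1)^0/∏(0,0,1,2,0,2)! = 1/4  (running 1/4)
⟨..|..⟩ = √(48/5)·(1/4) = +0.774597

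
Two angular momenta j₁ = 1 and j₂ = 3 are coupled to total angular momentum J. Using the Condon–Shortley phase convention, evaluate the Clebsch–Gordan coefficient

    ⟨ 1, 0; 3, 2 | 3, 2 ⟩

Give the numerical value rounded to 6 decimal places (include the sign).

-0.577350  (= −√(1/3))

√[7·1!1!5!/8! · 1!1!5!1!5!1!] = √(300)
  +(−1)^0/∏(0,1,1,5,0,0)! = 1/120  (running 1/120)
  +(−1)^1/∏(1,0,0,4,1,1)! = -1/24  (running -1/30)
⟨..|..⟩ = √(300)·(-1/30) = -0.577350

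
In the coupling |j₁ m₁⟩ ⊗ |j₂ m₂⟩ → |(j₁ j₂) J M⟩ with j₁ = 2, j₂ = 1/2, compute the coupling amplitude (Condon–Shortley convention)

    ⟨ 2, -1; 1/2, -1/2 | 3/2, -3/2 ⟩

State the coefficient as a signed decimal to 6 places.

√[4·1!3!0!/5! · 1!3!0!1!0!3!] = √(36/5)
  +(−1)^0/∏(0,1,3,0,0,0)! = 1/6  (running 1/6)
⟨..|..⟩ = √(36/5)·(1/6) = +0.447214

+0.447214  (= +√(1/5))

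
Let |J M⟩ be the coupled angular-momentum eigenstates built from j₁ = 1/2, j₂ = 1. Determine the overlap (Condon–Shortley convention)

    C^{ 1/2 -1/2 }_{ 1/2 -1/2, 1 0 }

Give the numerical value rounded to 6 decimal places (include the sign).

−√(1/3) = -0.577350

triangle: 1!×0!×1!/3! = 1/6
(j±m)!: 0!×1!×1!×1!×0!×1! = 1
prefactor² = (2J+1)×Δ×N² = 1/3
  k=1: −1/(1!×0!×0!×0!×0!×1!) = -1
Σ = -1  ⇒  CG² = 1/3×(-1)² = 1/3
CG = −√(1/3) = -0.577350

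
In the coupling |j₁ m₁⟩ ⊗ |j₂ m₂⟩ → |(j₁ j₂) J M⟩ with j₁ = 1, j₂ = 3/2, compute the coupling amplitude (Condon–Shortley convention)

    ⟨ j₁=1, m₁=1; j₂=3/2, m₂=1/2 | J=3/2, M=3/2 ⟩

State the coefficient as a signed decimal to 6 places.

triangle: 1!*1!*2!/5! = 2/120
(j±m)!: 2!*0!*2!*1!*3!*0! = 24
prefactor² = (2J+1)*Δ*N² = 8/5
  k=0: +1/(0!*1!*0!*2!*1!*0!) = 1/2
Σ = 1/2  ⇒  CG² = 8/5*1/2² = 2/5
CG = +√(2/5) = +0.632456

+0.632456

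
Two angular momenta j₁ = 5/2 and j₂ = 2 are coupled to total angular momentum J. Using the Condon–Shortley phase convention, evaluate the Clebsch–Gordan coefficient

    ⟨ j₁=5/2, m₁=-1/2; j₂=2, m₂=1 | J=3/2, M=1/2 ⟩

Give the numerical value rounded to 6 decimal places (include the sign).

+0.487950

triangle: 3!×2!×1!/7! = 12/5040
(j±m)!: 2!×3!×3!×1!×2!×1! = 144
prefactor² = (2J+1)×Δ×N² = 48/35
  k=2: +1/(2!×1!×1!×1!×1!×0!) = 1/2
  k=3: −1/(3!×0!×0!×0!×2!×1!) = -1/12
Σ = 5/12  ⇒  CG² = 48/35×5/12² = 5/21
CG = +√(5/21) = +0.487950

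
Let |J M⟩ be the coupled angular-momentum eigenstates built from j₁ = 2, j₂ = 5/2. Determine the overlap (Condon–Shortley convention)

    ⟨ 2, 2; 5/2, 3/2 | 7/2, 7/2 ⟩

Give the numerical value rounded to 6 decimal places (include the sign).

+0.666667

j₁+j₂−J=1  J+j₁−j₂=3  J−j₁+j₂=4  j₁+j₂+J+1=9
(j₁±m₁, j₂±m₂, J±M) = (4,0,4,1,7,0)
P² = 9216
sum k=0..0:
  [0] +1/144 = 1/144
S = 1/144
C² = P²·S² = 4/9 ; C = +0.666667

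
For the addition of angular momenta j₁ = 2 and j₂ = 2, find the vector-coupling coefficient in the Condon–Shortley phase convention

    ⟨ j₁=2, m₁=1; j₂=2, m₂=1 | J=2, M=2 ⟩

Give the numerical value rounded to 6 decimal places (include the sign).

√[5·2!2!2!/7! · 3!1!3!1!4!0!] = √(48/7)
  +(−1)^1/∏(1,1,0,2,2,0)! = -1/4  (running -1/4)
⟨..|..⟩ = √(48/7)·(-1/4) = -0.654654

-0.654654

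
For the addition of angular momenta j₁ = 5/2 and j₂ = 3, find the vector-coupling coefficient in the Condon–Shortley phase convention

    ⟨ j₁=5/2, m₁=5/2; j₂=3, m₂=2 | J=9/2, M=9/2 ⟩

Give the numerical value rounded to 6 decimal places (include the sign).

√[10·1!4!5!/11! · 5!0!5!1!9!0!] = √(41472000/11)
  +(−1)^0/∏(0,1,0,5,4,0)! = 1/2880  (running 1/2880)
⟨..|..⟩ = √(41472000/11)·(1/2880) = +0.674200

+0.674200  (= +√(5/11))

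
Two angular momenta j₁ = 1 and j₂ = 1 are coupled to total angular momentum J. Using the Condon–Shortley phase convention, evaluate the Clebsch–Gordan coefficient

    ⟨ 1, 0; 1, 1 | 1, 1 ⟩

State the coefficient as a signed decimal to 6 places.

−√(1/2) = -0.707107

j₁+j₂−J=1  J+j₁−j₂=1  J−j₁+j₂=1  j₁+j₂+J+1=4
(j₁±m₁, j₂±m₂, J±M) = (1,1,2,0,2,0)
P² = 1/2
sum k=1..1:
  [1] −1/1 = -1
S = -1
C² = P²·S² = 1/2 ; C = -0.707107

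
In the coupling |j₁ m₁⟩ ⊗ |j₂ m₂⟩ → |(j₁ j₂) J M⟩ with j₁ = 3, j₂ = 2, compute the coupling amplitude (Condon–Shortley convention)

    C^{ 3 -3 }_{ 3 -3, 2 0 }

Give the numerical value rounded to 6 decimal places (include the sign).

triangle: 2!*4!*2!/9! = 96/362880
(j±m)!: 0!*6!*2!*2!*0!*6! = 2073600
prefactor² = (2J+1)*Δ*N² = 3840
  k=2: +1/(2!*0!*4!*0!*0!*2!) = 1/96
Σ = 1/96  ⇒  CG² = 3840*1/96² = 5/12
CG = +√(5/12) = +0.645497

+0.645497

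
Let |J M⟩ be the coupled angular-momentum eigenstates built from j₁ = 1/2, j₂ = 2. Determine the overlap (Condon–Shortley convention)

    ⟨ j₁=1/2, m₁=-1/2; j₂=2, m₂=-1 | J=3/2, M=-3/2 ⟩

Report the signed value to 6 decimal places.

-0.447214

j₁+j₂−J=1  J+j₁−j₂=0  J−j₁+j₂=3  j₁+j₂+J+1=5
(j₁±m₁, j₂±m₂, J±M) = (0,1,1,3,0,3)
P² = 36/5
sum k=1..1:
  [1] −1/6 = -1/6
S = -1/6
C² = P²·S² = 1/5 ; C = -0.447214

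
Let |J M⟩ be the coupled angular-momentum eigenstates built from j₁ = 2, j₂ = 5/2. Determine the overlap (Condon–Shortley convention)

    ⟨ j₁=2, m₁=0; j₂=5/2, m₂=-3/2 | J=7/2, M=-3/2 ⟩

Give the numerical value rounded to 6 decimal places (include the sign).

+√(2/7) ≈ +0.534522

j₁+j₂−J=1  J+j₁−j₂=3  J−j₁+j₂=4  j₁+j₂+J+1=9
(j₁±m₁, j₂±m₂, J±M) = (2,2,1,4,2,5)
P² = 512/7
sum k=0..1:
  [0] +1/12 = 1/12
  [1] −1/48 = -1/48
S = 1/16
C² = P²·S² = 2/7 ; C = +0.534522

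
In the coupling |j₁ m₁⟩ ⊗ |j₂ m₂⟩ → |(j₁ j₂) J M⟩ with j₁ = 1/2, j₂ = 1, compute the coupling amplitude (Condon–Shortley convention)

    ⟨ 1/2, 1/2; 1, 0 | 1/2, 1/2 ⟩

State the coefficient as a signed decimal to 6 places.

j₁+j₂−J=1  J+j₁−j₂=0  J−j₁+j₂=1  j₁+j₂+J+1=3
(j₁±m₁, j₂±m₂, J±M) = (1,0,1,1,1,0)
P² = 1/3
sum k=0..0:
  [0] +1/1 = 1
S = 1
C² = P²·S² = 1/3 ; C = +0.577350

+0.577350  (= +√(1/3))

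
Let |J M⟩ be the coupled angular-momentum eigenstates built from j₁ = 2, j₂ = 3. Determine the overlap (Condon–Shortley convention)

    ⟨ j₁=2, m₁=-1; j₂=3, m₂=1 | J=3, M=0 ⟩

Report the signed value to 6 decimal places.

j₁+j₂−J=2  J+j₁−j₂=2  J−j₁+j₂=4  j₁+j₂+J+1=9
(j₁±m₁, j₂±m₂, J±M) = (1,3,4,2,3,3)
P² = 96/5
sum k=1..2:
  [1] −1/12 = -1/12
  [2] +1/8 = 1/8
S = 1/24
C² = P²·S² = 1/30 ; C = +0.182574

+0.182574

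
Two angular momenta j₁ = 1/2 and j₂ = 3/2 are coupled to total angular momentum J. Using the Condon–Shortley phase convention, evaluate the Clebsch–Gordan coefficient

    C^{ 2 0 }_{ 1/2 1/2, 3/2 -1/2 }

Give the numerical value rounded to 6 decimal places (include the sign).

+√(1/2) = +0.707107

√[5·0!1!3!/5! · 1!0!1!2!2!2!] = √(2)
  +(−1)^0/∏(0,0,0,1,1,2)! = 1/2  (running 1/2)
⟨..|..⟩ = √(2)·(1/2) = +0.707107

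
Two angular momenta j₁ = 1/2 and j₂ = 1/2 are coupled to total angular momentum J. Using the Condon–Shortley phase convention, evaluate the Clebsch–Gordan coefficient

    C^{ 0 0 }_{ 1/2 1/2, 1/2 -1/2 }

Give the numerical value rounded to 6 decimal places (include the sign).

j₁+j₂−J=1  J+j₁−j₂=0  J−j₁+j₂=0  j₁+j₂+J+1=2
(j₁±m₁, j₂±m₂, J±M) = (1,0,0,1,0,0)
P² = 1/2
sum k=0..0:
  [0] +1/1 = 1
S = 1
C² = P²·S² = 1/2 ; C = +0.707107

+√(1/2) = +0.707107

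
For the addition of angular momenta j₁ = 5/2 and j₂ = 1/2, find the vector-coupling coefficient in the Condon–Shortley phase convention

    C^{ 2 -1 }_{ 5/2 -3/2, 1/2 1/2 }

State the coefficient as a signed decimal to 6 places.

−√(2/3) = -0.816497

triangle: 1!*4!*0!/6! = 24/720
(j±m)!: 1!*4!*1!*0!*1!*3! = 144
prefactor² = (2J+1)*Δ*N² = 24
  k=1: −1/(1!*0!*3!*0!*1!*0!) = -1/6
Σ = -1/6  ⇒  CG² = 24*(-1/6)² = 2/3
CG = −√(2/3) = -0.816497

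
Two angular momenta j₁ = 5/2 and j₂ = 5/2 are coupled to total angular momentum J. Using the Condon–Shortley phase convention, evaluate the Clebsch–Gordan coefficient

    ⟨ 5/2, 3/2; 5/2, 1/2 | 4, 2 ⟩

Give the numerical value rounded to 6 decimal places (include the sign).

triangle: 1!*4!*4!/10! = 576/3628800
(j±m)!: 4!*1!*3!*2!*6!*2! = 414720
prefactor² = (2J+1)*Δ*N² = 20736/35
  k=0: +1/(0!*1!*1!*3!*3!*1!) = 1/36
  k=1: −1/(1!*0!*0!*2!*4!*2!) = -1/96
Σ = 5/288  ⇒  CG² = 20736/35*5/288² = 5/28
CG = +√(5/28) = +0.422577

+0.422577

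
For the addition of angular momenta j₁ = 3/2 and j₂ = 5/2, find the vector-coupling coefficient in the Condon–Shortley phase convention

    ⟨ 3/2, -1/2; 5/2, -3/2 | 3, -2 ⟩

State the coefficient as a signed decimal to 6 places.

+√(1/12) ≈ +0.288675

triangle: 1!×2!×4!/8! = 48/40320
(j±m)!: 1!×2!×1!×4!×1!×5! = 5760
prefactor² = (2J+1)×Δ×N² = 48
  k=0: +1/(0!×1!×2!×1!×0!×3!) = 1/12
  k=1: −1/(1!×0!×1!×0!×1!×4!) = -1/24
Σ = 1/24  ⇒  CG² = 48×1/24² = 1/12
CG = +√(1/12) = +0.288675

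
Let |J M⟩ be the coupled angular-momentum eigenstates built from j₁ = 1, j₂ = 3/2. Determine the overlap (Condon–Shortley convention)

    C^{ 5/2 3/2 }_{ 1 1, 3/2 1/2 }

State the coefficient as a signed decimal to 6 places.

+√(3/5) ≈ +0.774597

j₁+j₂−J=0  J+j₁−j₂=2  J−j₁+j₂=3  j₁+j₂+J+1=6
(j₁±m₁, j₂±m₂, J±M) = (2,0,2,1,4,1)
P² = 48/5
sum k=0..0:
  [0] +1/4 = 1/4
S = 1/4
C² = P²·S² = 3/5 ; C = +0.774597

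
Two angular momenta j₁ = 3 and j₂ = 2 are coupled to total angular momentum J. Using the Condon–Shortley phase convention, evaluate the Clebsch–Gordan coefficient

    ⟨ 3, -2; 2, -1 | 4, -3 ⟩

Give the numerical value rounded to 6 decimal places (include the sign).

−√(1/20) = -0.223607

j₁+j₂−J=1  J+j₁−j₂=5  J−j₁+j₂=3  j₁+j₂+J+1=10
(j₁±m₁, j₂±m₂, J±M) = (1,5,1,3,1,7)
P² = 6480
sum k=0..1:
  [0] +1/240 = 1/240
  [1] −1/144 = -1/144
S = -1/360
C² = P²·S² = 1/20 ; C = -0.223607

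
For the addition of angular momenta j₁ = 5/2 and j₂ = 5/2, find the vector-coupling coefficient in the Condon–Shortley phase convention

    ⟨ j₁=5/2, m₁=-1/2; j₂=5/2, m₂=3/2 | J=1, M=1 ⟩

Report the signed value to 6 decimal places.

−√(8/35) ≈ -0.478091

triangle: 4!·1!·1!/7! = 24/5040
(j±m)!: 2!·3!·4!·1!·2!·0! = 576
prefactor² = (2J+1)·Δ·N² = 288/35
  k=3: −1/(3!·1!·0!·1!·1!·0!) = -1/6
Σ = -1/6  ⇒  CG² = 288/35·(-1/6)² = 8/35
CG = −√(8/35) = -0.478091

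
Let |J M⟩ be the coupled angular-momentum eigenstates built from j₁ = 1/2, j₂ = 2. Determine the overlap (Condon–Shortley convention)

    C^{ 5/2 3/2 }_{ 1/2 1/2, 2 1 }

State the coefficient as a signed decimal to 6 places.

+√(4/5) = +0.894427

√[6·0!1!4!/6! · 1!0!3!1!4!1!] = √(144/5)
  +(−1)^0/∏(0,0,0,3,1,1)! = 1/6  (running 1/6)
⟨..|..⟩ = √(144/5)·(1/6) = +0.894427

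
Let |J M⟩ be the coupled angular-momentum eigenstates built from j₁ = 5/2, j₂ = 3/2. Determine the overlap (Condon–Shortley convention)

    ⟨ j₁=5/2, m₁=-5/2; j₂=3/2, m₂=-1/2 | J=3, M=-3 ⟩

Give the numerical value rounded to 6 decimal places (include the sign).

−√(5/8) ≈ -0.790569

triangle: 1!×4!×2!/8! = 48/40320
(j±m)!: 0!×5!×1!×2!×0!×6! = 172800
prefactor² = (2J+1)×Δ×N² = 1440
  k=1: −1/(1!×0!×4!×0!×0!×2!) = -1/48
Σ = -1/48  ⇒  CG² = 1440×(-1/48)² = 5/8
CG = −√(5/8) = -0.790569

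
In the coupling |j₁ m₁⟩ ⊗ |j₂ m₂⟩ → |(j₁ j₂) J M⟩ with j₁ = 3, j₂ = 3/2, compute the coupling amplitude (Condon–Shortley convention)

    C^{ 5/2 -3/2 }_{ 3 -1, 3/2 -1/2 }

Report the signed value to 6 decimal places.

j₁+j₂−J=2  J+j₁−j₂=4  J−j₁+j₂=1  j₁+j₂+J+1=8
(j₁±m₁, j₂±m₂, J±M) = (2,4,1,2,1,4)
P² = 576/35
sum k=0..1:
  [0] +1/48 = 1/48
  [1] −1/6 = -1/6
S = -7/48
C² = P²·S² = 7/20 ; C = -0.591608

-0.591608  (= −√(7/20))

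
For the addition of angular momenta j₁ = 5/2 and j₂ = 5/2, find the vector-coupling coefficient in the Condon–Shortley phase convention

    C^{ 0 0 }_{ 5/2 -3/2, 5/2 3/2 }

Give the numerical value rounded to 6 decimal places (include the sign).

√[1·5!0!0!/6! · 1!4!4!1!0!0!] = √(96)
  +(−1)^4/∏(4,1,0,0,0,0)! = 1/24  (running 1/24)
⟨..|..⟩ = √(96)·(1/24) = +0.408248

+√(1/6) = +0.408248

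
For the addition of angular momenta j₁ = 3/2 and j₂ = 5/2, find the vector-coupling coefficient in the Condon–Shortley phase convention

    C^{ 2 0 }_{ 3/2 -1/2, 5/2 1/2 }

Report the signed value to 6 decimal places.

triangle: 2!×1!×3!/7! = 12/5040
(j±m)!: 1!×2!×3!×2!×2!×2! = 96
prefactor² = (2J+1)×Δ×N² = 8/7
  k=1: −1/(1!×1!×1!×2!×0!×1!) = -1/2
  k=2: +1/(2!×0!×0!×1!×1!×2!) = 1/4
Σ = -1/4  ⇒  CG² = 8/7×(-1/4)² = 1/14
CG = −√(1/14) = -0.267261

−√(1/14) = -0.267261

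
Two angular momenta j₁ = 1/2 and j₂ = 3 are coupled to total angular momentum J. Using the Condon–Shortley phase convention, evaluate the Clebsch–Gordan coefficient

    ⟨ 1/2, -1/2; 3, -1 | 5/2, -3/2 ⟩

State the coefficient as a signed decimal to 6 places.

j₁+j₂−J=1  J+j₁−j₂=0  J−j₁+j₂=5  j₁+j₂+J+1=7
(j₁±m₁, j₂±m₂, J±M) = (0,1,2,4,1,4)
P² = 1152/7
sum k=1..1:
  [1] −1/24 = -1/24
S = -1/24
C² = P²·S² = 2/7 ; C = -0.534522

−√(2/7) ≈ -0.534522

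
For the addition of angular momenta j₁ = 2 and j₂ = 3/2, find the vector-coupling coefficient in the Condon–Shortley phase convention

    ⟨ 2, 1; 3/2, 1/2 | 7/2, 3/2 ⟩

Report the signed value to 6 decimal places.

+0.755929  (= +√(4/7))

j₁+j₂−J=0  J+j₁−j₂=4  J−j₁+j₂=3  j₁+j₂+J+1=8
(j₁±m₁, j₂±m₂, J±M) = (3,1,2,1,5,2)
P² = 576/7
sum k=0..0:
  [0] +1/12 = 1/12
S = 1/12
C² = P²·S² = 4/7 ; C = +0.755929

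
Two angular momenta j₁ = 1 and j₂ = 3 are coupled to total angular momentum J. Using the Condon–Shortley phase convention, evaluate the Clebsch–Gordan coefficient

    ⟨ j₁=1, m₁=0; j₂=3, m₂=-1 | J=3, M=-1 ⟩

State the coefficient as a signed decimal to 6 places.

+√(1/12) = +0.288675

√[7·1!1!5!/8! · 1!1!2!4!2!4!] = √(48)
  +(−1)^0/∏(0,1,1,2,0,3)! = 1/12  (running 1/12)
  +(−1)^1/∏(1,0,0,1,1,4)! = -1/24  (running 1/24)
⟨..|..⟩ = √(48)·(1/24) = +0.288675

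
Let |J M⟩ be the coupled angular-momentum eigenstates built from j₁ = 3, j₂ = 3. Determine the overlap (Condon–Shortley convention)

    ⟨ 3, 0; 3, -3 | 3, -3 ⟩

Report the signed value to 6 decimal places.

√[7·3!3!3!/10! · 3!3!0!6!0!6!] = √(7776)
  +(−1)^0/∏(0,3,3,0,0,3)! = 1/216  (running 1/216)
⟨..|..⟩ = √(7776)·(1/216) = +0.408248

+0.408248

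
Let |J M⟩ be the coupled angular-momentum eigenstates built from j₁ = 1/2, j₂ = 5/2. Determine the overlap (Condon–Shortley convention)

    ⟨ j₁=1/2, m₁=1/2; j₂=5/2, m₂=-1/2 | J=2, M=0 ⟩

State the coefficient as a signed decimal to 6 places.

+√(1/2) = +0.707107

j₁+j₂−J=1  J+j₁−j₂=0  J−j₁+j₂=4  j₁+j₂+J+1=6
(j₁±m₁, j₂±m₂, J±M) = (1,0,2,3,2,2)
P² = 8
sum k=0..0:
  [0] +1/4 = 1/4
S = 1/4
C² = P²·S² = 1/2 ; C = +0.707107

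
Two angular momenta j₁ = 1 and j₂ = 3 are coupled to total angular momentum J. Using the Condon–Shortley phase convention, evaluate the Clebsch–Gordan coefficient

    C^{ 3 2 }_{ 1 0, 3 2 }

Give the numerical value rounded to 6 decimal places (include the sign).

triangle: 1!*1!*5!/8! = 120/40320
(j±m)!: 1!*1!*5!*1!*5!*1! = 14400
prefactor² = (2J+1)*Δ*N² = 300
  k=0: +1/(0!*1!*1!*5!*0!*0!) = 1/120
  k=1: −1/(1!*0!*0!*4!*1!*1!) = -1/24
Σ = -1/30  ⇒  CG² = 300*(-1/30)² = 1/3
CG = −√(1/3) = -0.577350

-0.577350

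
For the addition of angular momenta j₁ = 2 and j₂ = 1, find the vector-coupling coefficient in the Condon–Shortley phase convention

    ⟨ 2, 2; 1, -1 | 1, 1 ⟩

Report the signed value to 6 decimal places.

+0.774597  (= +√(3/5))

triangle: 2!*2!*0!/5! = 4/120
(j±m)!: 4!*0!*0!*2!*2!*0! = 96
prefactor² = (2J+1)*Δ*N² = 48/5
  k=0: +1/(0!*2!*0!*0!*2!*0!) = 1/4
Σ = 1/4  ⇒  CG² = 48/5*1/4² = 3/5
CG = +√(3/5) = +0.774597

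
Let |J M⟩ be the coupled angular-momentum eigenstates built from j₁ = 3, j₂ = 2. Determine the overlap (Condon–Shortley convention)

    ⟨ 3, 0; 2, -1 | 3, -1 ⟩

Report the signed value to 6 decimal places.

triangle: 2!*4!*2!/9! = 96/362880
(j±m)!: 3!*3!*1!*3!*2!*4! = 10368
prefactor² = (2J+1)*Δ*N² = 96/5
  k=0: +1/(0!*2!*3!*1!*1!*1!) = 1/12
  k=1: −1/(1!*1!*2!*0!*2!*2!) = -1/8
Σ = -1/24  ⇒  CG² = 96/5*(-1/24)² = 1/30
CG = −√(1/30) = -0.182574

-0.182574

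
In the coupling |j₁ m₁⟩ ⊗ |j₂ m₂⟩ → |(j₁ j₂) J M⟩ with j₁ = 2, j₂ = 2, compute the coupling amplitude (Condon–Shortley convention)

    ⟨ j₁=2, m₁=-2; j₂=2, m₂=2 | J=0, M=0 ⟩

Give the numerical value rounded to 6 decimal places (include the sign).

+0.447214  (= +√(1/5))

j₁+j₂−J=4  J+j₁−j₂=0  J−j₁+j₂=0  j₁+j₂+J+1=5
(j₁±m₁, j₂±m₂, J±M) = (0,4,4,0,0,0)
P² = 576/5
sum k=4..4:
  [4] +1/24 = 1/24
S = 1/24
C² = P²·S² = 1/5 ; C = +0.447214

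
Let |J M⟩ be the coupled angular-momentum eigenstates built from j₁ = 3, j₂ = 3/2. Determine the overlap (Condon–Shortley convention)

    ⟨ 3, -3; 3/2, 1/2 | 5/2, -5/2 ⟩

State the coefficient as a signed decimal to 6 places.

triangle: 2!·4!·1!/8! = 48/40320
(j±m)!: 0!·6!·2!·1!·0!·5! = 172800
prefactor² = (2J+1)·Δ·N² = 8640/7
  k=2: +1/(2!·0!·4!·0!·0!·1!) = 1/48
Σ = 1/48  ⇒  CG² = 8640/7·1/48² = 15/28
CG = +√(15/28) = +0.731925

+0.731925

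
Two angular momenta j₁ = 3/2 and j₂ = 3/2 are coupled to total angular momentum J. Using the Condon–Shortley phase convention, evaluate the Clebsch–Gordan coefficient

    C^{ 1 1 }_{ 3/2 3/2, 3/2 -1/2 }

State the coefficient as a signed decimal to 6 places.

+√(3/10) = +0.547723

√[3·2!1!1!/5! · 3!0!1!2!2!0!] = √(6/5)
  +(−1)^0/∏(0,2,0,1,1,0)! = 1/2  (running 1/2)
⟨..|..⟩ = √(6/5)·(1/2) = +0.547723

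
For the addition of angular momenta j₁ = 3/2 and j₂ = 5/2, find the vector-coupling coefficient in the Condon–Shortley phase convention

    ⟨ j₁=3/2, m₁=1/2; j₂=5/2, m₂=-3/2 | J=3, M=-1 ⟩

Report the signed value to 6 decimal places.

+√(49/120) = +0.639010

triangle: 1!·2!·4!/8! = 48/40320
(j±m)!: 2!·1!·1!·4!·2!·4! = 2304
prefactor² = (2J+1)·Δ·N² = 96/5
  k=0: +1/(0!·1!·1!·1!·1!·3!) = 1/6
  k=1: −1/(1!·0!·0!·0!·2!·4!) = -1/48
Σ = 7/48  ⇒  CG² = 96/5·7/48² = 49/120
CG = +√(49/120) = +0.639010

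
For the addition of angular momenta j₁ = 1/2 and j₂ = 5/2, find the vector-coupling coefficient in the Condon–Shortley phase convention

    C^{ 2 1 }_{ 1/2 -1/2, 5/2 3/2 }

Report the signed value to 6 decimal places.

-0.816497

√[5·1!0!4!/6! · 0!1!4!1!3!1!] = √(24)
  +(−1)^1/∏(1,0,0,3,0,1)! = -1/6  (running -1/6)
⟨..|..⟩ = √(24)·(-1/6) = -0.816497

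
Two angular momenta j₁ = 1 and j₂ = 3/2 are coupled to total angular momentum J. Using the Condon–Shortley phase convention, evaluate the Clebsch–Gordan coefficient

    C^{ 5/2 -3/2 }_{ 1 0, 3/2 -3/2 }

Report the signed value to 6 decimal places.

√[6·0!2!3!/6! · 1!1!0!3!1!4!] = √(72/5)
  +(−1)^0/∏(0,0,1,0,1,3)! = 1/6  (running 1/6)
⟨..|..⟩ = √(72/5)·(1/6) = +0.632456

+0.632456  (= +√(2/5))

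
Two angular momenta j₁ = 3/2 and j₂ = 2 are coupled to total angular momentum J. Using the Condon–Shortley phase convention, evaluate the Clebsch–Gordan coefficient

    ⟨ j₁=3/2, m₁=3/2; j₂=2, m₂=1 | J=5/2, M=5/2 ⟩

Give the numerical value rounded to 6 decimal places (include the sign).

+0.654654

triangle: 1!·2!·3!/7! = 12/5040
(j±m)!: 3!·0!·3!·1!·5!·0! = 4320
prefactor² = (2J+1)·Δ·N² = 432/7
  k=0: +1/(0!·1!·0!·3!·2!·0!) = 1/12
Σ = 1/12  ⇒  CG² = 432/7·1/12² = 3/7
CG = +√(3/7) = +0.654654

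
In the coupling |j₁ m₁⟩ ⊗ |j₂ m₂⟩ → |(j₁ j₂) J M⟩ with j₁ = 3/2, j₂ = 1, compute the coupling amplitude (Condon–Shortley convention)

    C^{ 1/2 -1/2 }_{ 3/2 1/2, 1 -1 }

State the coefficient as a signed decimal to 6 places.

√[2·2!1!0!/4! · 2!1!0!2!0!1!] = √(2/3)
  +(−1)^0/∏(0,2,1,0,0,0)! = 1/2  (running 1/2)
⟨..|..⟩ = √(2/3)·(1/2) = +0.408248

+√(1/6) = +0.408248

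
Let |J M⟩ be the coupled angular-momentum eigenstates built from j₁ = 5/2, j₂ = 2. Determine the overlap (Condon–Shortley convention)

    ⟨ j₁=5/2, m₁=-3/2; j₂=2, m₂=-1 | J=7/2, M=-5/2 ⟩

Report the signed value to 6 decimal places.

-0.125988

triangle: 1!·4!·3!/9! = 144/362880
(j±m)!: 1!·4!·1!·3!·1!·6! = 103680
prefactor² = (2J+1)·Δ·N² = 2304/7
  k=0: +1/(0!·1!·4!·1!·0!·2!) = 1/48
  k=1: −1/(1!·0!·3!·0!·1!·3!) = -1/36
Σ = -1/144  ⇒  CG² = 2304/7·(-1/144)² = 1/63
CG = −√(1/63) = -0.125988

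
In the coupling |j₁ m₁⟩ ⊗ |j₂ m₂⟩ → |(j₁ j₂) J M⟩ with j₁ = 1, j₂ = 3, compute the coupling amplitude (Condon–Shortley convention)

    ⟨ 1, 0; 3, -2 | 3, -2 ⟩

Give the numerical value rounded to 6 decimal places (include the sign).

j₁+j₂−J=1  J+j₁−j₂=1  J−j₁+j₂=5  j₁+j₂+J+1=8
(j₁±m₁, j₂±m₂, J±M) = (1,1,1,5,1,5)
P² = 300
sum k=0..1:
  [0] +1/24 = 1/24
  [1] −1/120 = -1/120
S = 1/30
C² = P²·S² = 1/3 ; C = +0.577350

+√(1/3) ≈ +0.577350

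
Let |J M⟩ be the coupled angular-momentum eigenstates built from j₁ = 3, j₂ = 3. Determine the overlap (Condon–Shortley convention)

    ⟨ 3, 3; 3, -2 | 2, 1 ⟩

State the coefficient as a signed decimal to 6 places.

+√(25/84) ≈ +0.545545

triangle: 4!*2!*2!/9! = 96/362880
(j±m)!: 6!*0!*1!*5!*3!*1! = 518400
prefactor² = (2J+1)*Δ*N² = 4800/7
  k=0: +1/(0!*4!*0!*1!*2!*1!) = 1/48
Σ = 1/48  ⇒  CG² = 4800/7*1/48² = 25/84
CG = +√(25/84) = +0.545545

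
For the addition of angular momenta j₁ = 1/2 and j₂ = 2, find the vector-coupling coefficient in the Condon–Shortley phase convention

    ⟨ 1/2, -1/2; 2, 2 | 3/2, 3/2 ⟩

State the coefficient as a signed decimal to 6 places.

−√(4/5) ≈ -0.894427

triangle: 1!·0!·3!/5! = 6/120
(j±m)!: 0!·1!·4!·0!·3!·0! = 144
prefactor² = (2J+1)·Δ·N² = 144/5
  k=1: −1/(1!·0!·0!·3!·0!·0!) = -1/6
Σ = -1/6  ⇒  CG² = 144/5·(-1/6)² = 4/5
CG = −√(4/5) = -0.894427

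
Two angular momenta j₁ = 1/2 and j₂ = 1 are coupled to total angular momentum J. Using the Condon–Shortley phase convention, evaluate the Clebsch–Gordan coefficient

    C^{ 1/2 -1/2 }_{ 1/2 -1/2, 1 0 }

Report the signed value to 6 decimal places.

−√(1/3) = -0.577350

j₁+j₂−J=1  J+j₁−j₂=0  J−j₁+j₂=1  j₁+j₂+J+1=3
(j₁±m₁, j₂±m₂, J±M) = (0,1,1,1,0,1)
P² = 1/3
sum k=1..1:
  [1] −1/1 = -1
S = -1
C² = P²·S² = 1/3 ; C = -0.577350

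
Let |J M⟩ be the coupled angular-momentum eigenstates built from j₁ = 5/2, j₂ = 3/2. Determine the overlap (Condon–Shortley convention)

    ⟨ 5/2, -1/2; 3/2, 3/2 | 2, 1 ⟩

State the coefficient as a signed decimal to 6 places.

j₁+j₂−J=2  J+j₁−j₂=3  J−j₁+j₂=1  j₁+j₂+J+1=7
(j₁±m₁, j₂±m₂, J±M) = (2,3,3,0,3,1)
P² = 36/7
sum k=2..2:
  [2] +1/4 = 1/4
S = 1/4
C² = P²·S² = 9/28 ; C = +0.566947

+√(9/28) ≈ +0.566947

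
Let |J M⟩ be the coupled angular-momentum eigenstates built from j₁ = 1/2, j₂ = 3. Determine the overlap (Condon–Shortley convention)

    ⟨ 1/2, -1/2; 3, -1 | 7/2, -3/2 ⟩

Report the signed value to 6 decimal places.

+0.845154

√[8·0!1!6!/8! · 0!1!2!4!2!5!] = √(11520/7)
  +(−1)^0/∏(0,0,1,2,0,4)! = 1/48  (running 1/48)
⟨..|..⟩ = √(11520/7)·(1/48) = +0.845154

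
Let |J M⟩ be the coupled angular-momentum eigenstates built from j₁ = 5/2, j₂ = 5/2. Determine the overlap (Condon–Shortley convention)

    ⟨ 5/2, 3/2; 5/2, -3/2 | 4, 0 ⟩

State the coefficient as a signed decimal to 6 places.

√[9·1!4!4!/10! · 4!1!1!4!4!4!] = √(82944/175)
  +(−1)^0/∏(0,1,1,1,3,3)! = 1/36  (running 1/36)
  +(−1)^1/∏(1,0,0,0,4,4)! = -1/576  (running 5/192)
⟨..|..⟩ = √(82944/175)·(5/192) = +0.566947

+0.566947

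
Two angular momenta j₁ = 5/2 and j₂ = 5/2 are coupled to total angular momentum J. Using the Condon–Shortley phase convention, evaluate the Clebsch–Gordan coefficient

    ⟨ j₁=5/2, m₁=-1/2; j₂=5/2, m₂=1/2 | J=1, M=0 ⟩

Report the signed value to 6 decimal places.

+0.119523  (= +√(1/70))

√[3·4!1!1!/7! · 2!3!3!2!1!1!] = √(72/35)
  +(−1)^2/∏(2,2,1,1,0,0)! = 1/4  (running 1/4)
  +(−1)^3/∏(3,1,0,0,1,1)! = -1/6  (running 1/12)
⟨..|..⟩ = √(72/35)·(1/12) = +0.119523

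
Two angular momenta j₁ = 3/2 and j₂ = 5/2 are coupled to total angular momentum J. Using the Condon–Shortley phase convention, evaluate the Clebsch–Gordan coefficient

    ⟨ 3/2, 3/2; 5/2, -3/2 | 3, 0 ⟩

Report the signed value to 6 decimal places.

triangle: 1!×2!×4!/8! = 48/40320
(j±m)!: 3!×0!×1!×4!×3!×3! = 5184
prefactor² = (2J+1)×Δ×N² = 216/5
  k=0: +1/(0!×1!×0!×1!×2!×3!) = 1/12
Σ = 1/12  ⇒  CG² = 216/5×1/12² = 3/10
CG = +√(3/10) = +0.547723

+0.547723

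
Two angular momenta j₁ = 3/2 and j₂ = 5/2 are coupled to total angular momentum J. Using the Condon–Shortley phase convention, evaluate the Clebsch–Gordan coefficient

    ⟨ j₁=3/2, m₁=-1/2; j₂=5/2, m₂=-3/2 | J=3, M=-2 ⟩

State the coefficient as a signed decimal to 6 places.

+√(1/12) ≈ +0.288675

triangle: 1!·2!·4!/8! = 48/40320
(j±m)!: 1!·2!·1!·4!·1!·5! = 5760
prefactor² = (2J+1)·Δ·N² = 48
  k=0: +1/(0!·1!·2!·1!·0!·3!) = 1/12
  k=1: −1/(1!·0!·1!·0!·1!·4!) = -1/24
Σ = 1/24  ⇒  CG² = 48·1/24² = 1/12
CG = +√(1/12) = +0.288675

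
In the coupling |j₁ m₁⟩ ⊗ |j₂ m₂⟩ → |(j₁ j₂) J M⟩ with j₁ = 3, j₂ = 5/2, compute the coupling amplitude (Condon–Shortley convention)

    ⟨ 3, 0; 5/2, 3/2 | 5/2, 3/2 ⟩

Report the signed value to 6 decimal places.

+√(7/30) ≈ +0.483046

triangle: 3!×3!×2!/9! = 72/362880
(j±m)!: 3!×3!×4!×1!×4!×1! = 20736
prefactor² = (2J+1)×Δ×N² = 864/35
  k=2: +1/(2!×1!×1!×2!×2!×0!) = 1/8
  k=3: −1/(3!×0!×0!×1!×3!×1!) = -1/36
Σ = 7/72  ⇒  CG² = 864/35×7/72² = 7/30
CG = +√(7/30) = +0.483046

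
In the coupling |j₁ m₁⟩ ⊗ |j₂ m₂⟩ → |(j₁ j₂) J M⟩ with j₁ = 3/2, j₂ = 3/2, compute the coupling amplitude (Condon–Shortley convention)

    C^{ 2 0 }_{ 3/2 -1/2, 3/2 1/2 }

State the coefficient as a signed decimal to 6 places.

-0.500000  (= −√(1/4))

j₁+j₂−J=1  J+j₁−j₂=2  J−j₁+j₂=2  j₁+j₂+J+1=6
(j₁±m₁, j₂±m₂, J±M) = (1,2,2,1,2,2)
P² = 4/9
sum k=0..1:
  [0] +1/4 = 1/4
  [1] −1/1 = -1
S = -3/4
C² = P²·S² = 1/4 ; C = -0.500000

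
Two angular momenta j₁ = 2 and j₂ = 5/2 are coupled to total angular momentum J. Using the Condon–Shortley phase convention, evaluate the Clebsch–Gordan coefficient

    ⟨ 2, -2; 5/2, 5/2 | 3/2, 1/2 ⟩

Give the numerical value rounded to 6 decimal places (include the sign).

triangle: 3!·1!·2!/7! = 12/5040
(j±m)!: 0!·4!·5!·0!·2!·1! = 5760
prefactor² = (2J+1)·Δ·N² = 384/7
  k=3: −1/(3!·0!·1!·2!·0!·0!) = -1/12
Σ = -1/12  ⇒  CG² = 384/7·(-1/12)² = 8/21
CG = −√(8/21) = -0.617213

−√(8/21) = -0.617213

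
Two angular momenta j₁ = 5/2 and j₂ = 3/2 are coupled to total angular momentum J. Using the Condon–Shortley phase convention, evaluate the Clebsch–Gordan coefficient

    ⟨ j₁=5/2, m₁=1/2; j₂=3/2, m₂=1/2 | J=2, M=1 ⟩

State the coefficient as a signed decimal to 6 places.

j₁+j₂−J=2  J+j₁−j₂=3  J−j₁+j₂=1  j₁+j₂+J+1=7
(j₁±m₁, j₂±m₂, J±M) = (3,2,2,1,3,1)
P² = 12/7
sum k=1..2:
  [1] −1/2 = -1/2
  [2] +1/12 = 1/12
S = -5/12
C² = P²·S² = 25/84 ; C = -0.545545

-0.545545  (= −√(25/84))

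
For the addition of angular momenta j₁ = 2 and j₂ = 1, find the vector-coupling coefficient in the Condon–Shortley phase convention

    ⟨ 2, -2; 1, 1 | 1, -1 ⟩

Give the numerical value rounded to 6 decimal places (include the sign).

+0.774597  (= +√(3/5))

j₁+j₂−J=2  J+j₁−j₂=2  J−j₁+j₂=0  j₁+j₂+J+1=5
(j₁±m₁, j₂±m₂, J±M) = (0,4,2,0,0,2)
P² = 48/5
sum k=2..2:
  [2] +1/4 = 1/4
S = 1/4
C² = P²·S² = 3/5 ; C = +0.774597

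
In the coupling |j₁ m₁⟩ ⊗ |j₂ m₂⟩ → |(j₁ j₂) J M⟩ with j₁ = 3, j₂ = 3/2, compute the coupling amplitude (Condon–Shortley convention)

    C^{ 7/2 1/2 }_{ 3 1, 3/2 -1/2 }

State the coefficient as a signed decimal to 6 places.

triangle: 1!·5!·2!/9! = 240/362880
(j±m)!: 4!·2!·1!·2!·4!·3! = 13824
prefactor² = (2J+1)·Δ·N² = 512/7
  k=0: +1/(0!·1!·2!·1!·3!·1!) = 1/12
  k=1: −1/(1!·0!·1!·0!·4!·2!) = -1/48
Σ = 1/16  ⇒  CG² = 512/7·1/16² = 2/7
CG = +√(2/7) = +0.534522

+√(2/7) = +0.534522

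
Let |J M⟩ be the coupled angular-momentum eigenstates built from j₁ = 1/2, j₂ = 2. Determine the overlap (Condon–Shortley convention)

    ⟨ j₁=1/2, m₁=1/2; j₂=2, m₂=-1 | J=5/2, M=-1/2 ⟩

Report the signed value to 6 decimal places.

triangle: 0!*1!*4!/6! = 24/720
(j±m)!: 1!*0!*1!*3!*2!*3! = 72
prefactor² = (2J+1)*Δ*N² = 72/5
  k=0: +1/(0!*0!*0!*1!*1!*3!) = 1/6
Σ = 1/6  ⇒  CG² = 72/5*1/6² = 2/5
CG = +√(2/5) = +0.632456

+0.632456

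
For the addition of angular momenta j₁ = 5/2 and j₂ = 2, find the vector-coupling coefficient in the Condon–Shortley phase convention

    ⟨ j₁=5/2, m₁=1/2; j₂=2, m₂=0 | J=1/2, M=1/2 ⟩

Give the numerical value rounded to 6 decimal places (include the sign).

+√(1/5) ≈ +0.447214

√[2·4!1!0!/6! · 3!2!2!2!1!0!] = √(16/5)
  +(−1)^2/∏(2,2,0,0,1,0)! = 1/4  (running 1/4)
⟨..|..⟩ = √(16/5)·(1/4) = +0.447214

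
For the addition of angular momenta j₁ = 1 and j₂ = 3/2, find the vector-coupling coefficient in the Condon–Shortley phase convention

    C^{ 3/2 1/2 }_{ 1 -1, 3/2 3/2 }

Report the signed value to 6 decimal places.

−√(2/5) = -0.632456

j₁+j₂−J=1  J+j₁−j₂=1  J−j₁+j₂=2  j₁+j₂+J+1=5
(j₁±m₁, j₂±m₂, J±M) = (0,2,3,0,2,1)
P² = 8/5
sum k=1..1:
  [1] −1/2 = -1/2
S = -1/2
C² = P²·S² = 2/5 ; C = -0.632456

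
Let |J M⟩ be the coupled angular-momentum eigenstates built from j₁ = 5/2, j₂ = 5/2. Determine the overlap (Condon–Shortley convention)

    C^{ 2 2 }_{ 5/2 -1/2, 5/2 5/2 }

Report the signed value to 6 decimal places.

−√(5/28) = -0.422577

j₁+j₂−J=3  J+j₁−j₂=2  J−j₁+j₂=2  j₁+j₂+J+1=8
(j₁±m₁, j₂±m₂, J±M) = (2,3,5,0,4,0)
P² = 720/7
sum k=3..3:
  [3] −1/24 = -1/24
S = -1/24
C² = P²·S² = 5/28 ; C = -0.422577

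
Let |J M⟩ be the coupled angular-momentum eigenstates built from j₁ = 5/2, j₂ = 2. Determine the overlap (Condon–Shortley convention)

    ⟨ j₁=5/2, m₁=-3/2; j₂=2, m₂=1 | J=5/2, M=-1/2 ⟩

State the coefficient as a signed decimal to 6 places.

+0.414039

triangle: 2!×3!×2!/8! = 24/40320
(j±m)!: 1!×4!×3!×1!×2!×3! = 1728
prefactor² = (2J+1)×Δ×N² = 216/35
  k=1: −1/(1!×1!×3!×2!×0!×0!) = -1/12
  k=2: +1/(2!×0!×2!×1!×1!×1!) = 1/4
Σ = 1/6  ⇒  CG² = 216/35×1/6² = 6/35
CG = +√(6/35) = +0.414039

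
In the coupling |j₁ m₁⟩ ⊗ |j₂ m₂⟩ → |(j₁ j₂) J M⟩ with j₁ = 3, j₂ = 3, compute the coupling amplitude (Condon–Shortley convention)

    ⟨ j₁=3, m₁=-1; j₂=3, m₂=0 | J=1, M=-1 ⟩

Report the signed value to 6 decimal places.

j₁+j₂−J=5  J+j₁−j₂=1  J−j₁+j₂=1  j₁+j₂+J+1=8
(j₁±m₁, j₂±m₂, J±M) = (2,4,3,3,0,2)
P² = 216/7
sum k=3..3:
  [3] −1/12 = -1/12
S = -1/12
C² = P²·S² = 3/14 ; C = -0.462910

−√(3/14) = -0.462910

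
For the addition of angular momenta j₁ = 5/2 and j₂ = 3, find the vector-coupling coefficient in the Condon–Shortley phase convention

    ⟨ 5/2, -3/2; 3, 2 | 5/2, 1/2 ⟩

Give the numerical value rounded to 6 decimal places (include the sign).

j₁+j₂−J=3  J+j₁−j₂=2  J−j₁+j₂=3  j₁+j₂+J+1=9
(j₁±m₁, j₂±m₂, J±M) = (1,4,5,1,3,2)
P² = 288/7
sum k=2..3:
  [2] +1/24 = 1/24
  [3] −1/12 = -1/12
S = -1/24
C² = P²·S² = 1/14 ; C = -0.267261

-0.267261  (= −√(1/14))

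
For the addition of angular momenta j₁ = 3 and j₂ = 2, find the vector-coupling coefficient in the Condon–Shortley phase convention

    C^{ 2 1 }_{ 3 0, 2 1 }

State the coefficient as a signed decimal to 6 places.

+0.534522

triangle: 3!×3!×1!/8! = 36/40320
(j±m)!: 3!×3!×3!×1!×3!×1! = 1296
prefactor² = (2J+1)×Δ×N² = 81/14
  k=2: +1/(2!×1!×1!×1!×2!×0!) = 1/4
  k=3: −1/(3!×0!×0!×0!×3!×1!) = -1/36
Σ = 2/9  ⇒  CG² = 81/14×2/9² = 2/7
CG = +√(2/7) = +0.534522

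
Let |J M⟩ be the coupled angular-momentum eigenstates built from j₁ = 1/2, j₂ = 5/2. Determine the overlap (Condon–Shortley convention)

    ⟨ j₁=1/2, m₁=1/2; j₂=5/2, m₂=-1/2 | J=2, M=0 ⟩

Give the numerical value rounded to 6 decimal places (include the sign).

j₁+j₂−J=1  J+j₁−j₂=0  J−j₁+j₂=4  j₁+j₂+J+1=6
(j₁±m₁, j₂±m₂, J±M) = (1,0,2,3,2,2)
P² = 8
sum k=0..0:
  [0] +1/4 = 1/4
S = 1/4
C² = P²·S² = 1/2 ; C = +0.707107

+√(1/2) ≈ +0.707107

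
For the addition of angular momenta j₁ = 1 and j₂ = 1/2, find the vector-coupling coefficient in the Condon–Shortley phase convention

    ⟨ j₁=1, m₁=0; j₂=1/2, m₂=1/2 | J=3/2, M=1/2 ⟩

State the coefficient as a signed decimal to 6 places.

+0.816497

triangle: 0!×2!×1!/4! = 2/24
(j±m)!: 1!×1!×1!×0!×2!×1! = 2
prefactor² = (2J+1)×Δ×N² = 2/3
  k=0: +1/(0!×0!×1!×1!×1!×0!) = 1
Σ = 1  ⇒  CG² = 2/3×1² = 2/3
CG = +√(2/3) = +0.816497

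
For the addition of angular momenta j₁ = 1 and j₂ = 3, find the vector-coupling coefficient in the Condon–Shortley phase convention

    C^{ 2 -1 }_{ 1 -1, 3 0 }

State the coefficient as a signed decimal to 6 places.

+√(1/7) ≈ +0.377964

j₁+j₂−J=2  J+j₁−j₂=0  J−j₁+j₂=4  j₁+j₂+J+1=7
(j₁±m₁, j₂±m₂, J±M) = (0,2,3,3,1,3)
P² = 144/7
sum k=2..2:
  [2] +1/12 = 1/12
S = 1/12
C² = P²·S² = 1/7 ; C = +0.377964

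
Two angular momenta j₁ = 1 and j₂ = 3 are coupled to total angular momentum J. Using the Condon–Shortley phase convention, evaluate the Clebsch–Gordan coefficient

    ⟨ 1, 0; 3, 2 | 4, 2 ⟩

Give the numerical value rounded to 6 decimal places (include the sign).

triangle: 0!·2!·6!/9! = 1440/362880
(j±m)!: 1!·1!·5!·1!·6!·2! = 172800
prefactor² = (2J+1)·Δ·N² = 43200/7
  k=0: +1/(0!·0!·1!·5!·1!·1!) = 1/120
Σ = 1/120  ⇒  CG² = 43200/7·1/120² = 3/7
CG = +√(3/7) = +0.654654

+0.654654  (= +√(3/7))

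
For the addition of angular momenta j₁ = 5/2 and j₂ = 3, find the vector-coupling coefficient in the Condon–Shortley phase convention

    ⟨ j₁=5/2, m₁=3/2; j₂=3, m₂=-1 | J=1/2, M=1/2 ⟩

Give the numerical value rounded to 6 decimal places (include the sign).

−√(2/21) ≈ -0.308607

j₁+j₂−J=5  J+j₁−j₂=0  J−j₁+j₂=1  j₁+j₂+J+1=7
(j₁±m₁, j₂±m₂, J±M) = (4,1,2,4,1,0)
P² = 384/7
sum k=1..1:
  [1] −1/24 = -1/24
S = -1/24
C² = P²·S² = 2/21 ; C = -0.308607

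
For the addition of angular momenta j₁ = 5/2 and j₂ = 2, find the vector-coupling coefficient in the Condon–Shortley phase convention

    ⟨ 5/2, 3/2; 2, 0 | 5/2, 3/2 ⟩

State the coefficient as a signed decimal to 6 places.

−√(1/70) = -0.119523

√[6·2!3!2!/8! · 4!1!2!2!4!1!] = √(288/35)
  +(−1)^0/∏(0,2,1,2,2,0)! = 1/8  (running 1/8)
  +(−1)^1/∏(1,1,0,1,3,1)! = -1/6  (running -1/24)
⟨..|..⟩ = √(288/35)·(-1/24) = -0.119523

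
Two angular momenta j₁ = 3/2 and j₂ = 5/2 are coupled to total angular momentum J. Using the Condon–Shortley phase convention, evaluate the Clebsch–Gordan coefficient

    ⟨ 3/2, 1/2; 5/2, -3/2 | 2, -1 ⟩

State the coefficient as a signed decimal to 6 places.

+√(1/42) = +0.154303

j₁+j₂−J=2  J+j₁−j₂=1  J−j₁+j₂=3  j₁+j₂+J+1=7
(j₁±m₁, j₂±m₂, J±M) = (2,1,1,4,1,3)
P² = 24/7
sum k=0..1:
  [0] +1/4 = 1/4
  [1] −1/6 = -1/6
S = 1/12
C² = P²·S² = 1/42 ; C = +0.154303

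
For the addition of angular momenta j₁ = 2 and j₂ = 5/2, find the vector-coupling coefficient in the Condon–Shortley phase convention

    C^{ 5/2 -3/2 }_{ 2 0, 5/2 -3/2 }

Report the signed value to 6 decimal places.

j₁+j₂−J=2  J+j₁−j₂=2  J−j₁+j₂=3  j₁+j₂+J+1=8
(j₁±m₁, j₂±m₂, J±M) = (2,2,1,4,1,4)
P² = 288/35
sum k=0..1:
  [0] +1/8 = 1/8
  [1] −1/6 = -1/6
S = -1/24
C² = P²·S² = 1/70 ; C = -0.119523

-0.119523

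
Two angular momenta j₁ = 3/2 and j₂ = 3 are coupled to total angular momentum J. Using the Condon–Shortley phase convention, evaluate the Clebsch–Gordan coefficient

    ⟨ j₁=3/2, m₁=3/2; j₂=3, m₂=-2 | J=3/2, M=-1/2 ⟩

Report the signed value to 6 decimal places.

√[4·3!0!3!/7! · 3!0!1!5!1!2!] = √(288/7)
  +(−1)^0/∏(0,3,0,1,0,2)! = 1/12  (running 1/12)
⟨..|..⟩ = √(288/7)·(1/12) = +0.534522

+0.534522  (= +√(2/7))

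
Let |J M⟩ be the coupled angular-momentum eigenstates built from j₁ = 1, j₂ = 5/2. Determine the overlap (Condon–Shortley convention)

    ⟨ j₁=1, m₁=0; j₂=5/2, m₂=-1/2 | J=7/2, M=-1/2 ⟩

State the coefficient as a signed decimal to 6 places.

√[8·0!2!5!/8! · 1!1!2!3!3!4!] = √(576/7)
  +(−1)^0/∏(0,0,1,2,1,3)! = 1/12  (running 1/12)
⟨..|..⟩ = √(576/7)·(1/12) = +0.755929

+0.755929  (= +√(4/7))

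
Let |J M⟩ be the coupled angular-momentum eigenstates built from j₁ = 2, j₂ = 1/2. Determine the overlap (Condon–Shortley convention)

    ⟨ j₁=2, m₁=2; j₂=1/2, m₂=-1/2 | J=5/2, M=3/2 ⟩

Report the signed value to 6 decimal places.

j₁+j₂−J=0  J+j₁−j₂=4  J−j₁+j₂=1  j₁+j₂+J+1=6
(j₁±m₁, j₂±m₂, J±M) = (4,0,0,1,4,1)
P² = 576/5
sum k=0..0:
  [0] +1/24 = 1/24
S = 1/24
C² = P²·S² = 1/5 ; C = +0.447214

+√(1/5) ≈ +0.447214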